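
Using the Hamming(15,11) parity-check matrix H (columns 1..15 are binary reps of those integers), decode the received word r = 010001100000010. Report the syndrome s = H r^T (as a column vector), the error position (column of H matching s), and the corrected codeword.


s = (1, 1, 0, 1)^T, error position = 13, corrected codeword c = 010001100000110

Compute s = H r^T mod 2 one row at a time:
  s_1 = 0 + 0 + 0 + 0 + 0 + 0 + 1 + 0 = 1 ≡ 1 (mod 2).
  s_2 = 0 + 0 + 1 + 1 + 0 + 0 + 1 + 0 = 3 ≡ 1 (mod 2).
  s_3 = 1 + 0 + 1 + 1 + 0 + 0 + 1 + 0 = 4 ≡ 0 (mod 2).
  s_4 = 0 + 0 + 0 + 1 + 0 + 0 + 0 + 0 = 1 ≡ 1 (mod 2).
s = (1, 1, 0, 1)^T — this equals column 13 of H (binary 1101), so error is at position 13.
Correct: flip bit 13 of r = 010001100000010 to get c = 010001100000110.


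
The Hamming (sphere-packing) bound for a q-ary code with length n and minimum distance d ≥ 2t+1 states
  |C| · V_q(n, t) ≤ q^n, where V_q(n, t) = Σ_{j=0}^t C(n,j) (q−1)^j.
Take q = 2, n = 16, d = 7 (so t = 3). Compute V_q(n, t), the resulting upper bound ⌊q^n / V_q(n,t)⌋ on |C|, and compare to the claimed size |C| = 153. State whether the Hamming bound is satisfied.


V_q(n, t) = 697, q^n = 65536, Hamming bound = 94, |C| = 153 > bound (violated).

Step 1: Compute V_q(n, t) = Σ_{j=0}^3 C(n, j) (q−1)^j.
  j = 0: C(16,0)·(1)^0 = 1·1 = 1.
  j = 1: C(16,1)·(1)^1 = 16·1 = 16.
  j = 2: C(16,2)·(1)^2 = 120·1 = 120.
  j = 3: C(16,3)·(1)^3 = 560·1 = 560.
  V_q(n, t) = 1 + 16 + 120 + 560 = 697.
Step 2: q^n = 2^16 = 65536.
Step 3: Hamming bound ⌊q^n / V_q(n,t)⌋ = ⌊65536/697⌋ = 94.
Step 4: Compare |C| = 153 to 94: violated.
The claimed |C| lies above the Hamming bound, so no 2-ary code of length 16 with d ≥ 7 can have 153 codewords.


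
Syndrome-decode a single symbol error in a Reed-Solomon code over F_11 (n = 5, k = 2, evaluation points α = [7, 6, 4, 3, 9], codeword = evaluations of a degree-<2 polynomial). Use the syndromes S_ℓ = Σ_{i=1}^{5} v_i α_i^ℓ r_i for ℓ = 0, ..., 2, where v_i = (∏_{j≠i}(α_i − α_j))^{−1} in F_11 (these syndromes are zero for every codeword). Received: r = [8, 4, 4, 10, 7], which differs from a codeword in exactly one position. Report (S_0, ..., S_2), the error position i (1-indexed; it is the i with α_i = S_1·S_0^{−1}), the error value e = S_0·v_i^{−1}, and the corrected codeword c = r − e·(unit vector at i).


S = (8, 4, 2), error at position 2, error magnitude e = 1, c = [8, 3, 4, 10, 7].

Step 1: column multipliers v_i = (∏_{j≠i}(α_i − α_j))^{−1} mod 11.
  i = 1 (α = 7): (7−6)(7−4)(7−3)(7−9) = 1·3·4·(−2) = −24 ≡ 9, so v_1 = 9^{−1} = 5 (mod 11).
  i = 2 (α = 6): (6−7)(6−4)(6−3)(6−9) = (−1)·2·3·(−3) = 18 ≡ 7, so v_2 = 7^{−1} = 8 (mod 11).
  i = 3 (α = 4): (4−7)(4−6)(4−3)(4−9) = (−3)·(−2)·1·(−5) = −30 ≡ 3, so v_3 = 3^{−1} = 4 (mod 11).
  i = 4 (α = 3): (3−7)(3−6)(3−4)(3−9) = (−4)·(−3)·(−1)·(−6) = 72 ≡ 6, so v_4 = 6^{−1} = 2 (mod 11).
  i = 5 (α = 9): (9−7)(9−6)(9−4)(9−3) = 2·3·5·6 = 180 ≡ 4, so v_5 = 4^{−1} = 3 (mod 11).
  v = [5, 8, 4, 2, 3].
Step 2: syndromes of r = [8, 4, 4, 10, 7] (all sums mod 11).
  S_0 = Σ v_i r_i = 5·8 + 8·4 + 4·4 + 2·10 + 3·7 = 129 ≡ 8.
  S_1 = Σ v_i α_i r_i = 5·7·8 + 8·6·4 + 4·4·4 + 2·3·10 + 3·9·7 = 785 ≡ 4.
  α_i^2 mod 11 = [5, 3, 5, 9, 4].
  S_2 = Σ v_i α_i^2 r_i = 5·5·8 + 8·3·4 + 4·5·4 + 2·9·10 + 3·4·7 = 640 ≡ 2.
  S = (8, 4, 2) ≠ 0, so r is not a codeword (an error is present).
Step 3: locate the error. For a single error e at position i, S_ℓ = v_i·e·α_i^ℓ, so α_err = S_1/S_0.
  S_0^{−1} = 8^{−1} = 7 (mod 11), so α_err = 4·7 = 28 ≡ 6 = α_2. Error position i = 2.
  Consistency check: S_2/S_1 = 2·3 = 6 ≡ 6 = α_err ✓ (single-error assumption holds).
Step 4: error magnitude e = S_0/v_2 = S_0·∏_{j≠2}(α_2 − α_j) = 8·7 = 56 ≡ 1 (mod 11).
Step 5: correct position 2: c_2 = r_2 − e = 4 − 1 ≡ 3 (mod 11). Hence c = [8, 3, 4, 10, 7].
  Check: interpolating c through the α_i gives m(x) = 6 + 5·x (degree < 2) with m(α_i) = c_i for every i, so c is indeed a codeword.


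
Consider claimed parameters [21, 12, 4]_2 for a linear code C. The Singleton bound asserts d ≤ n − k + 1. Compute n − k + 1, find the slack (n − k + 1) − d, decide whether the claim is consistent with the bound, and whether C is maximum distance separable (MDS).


Singleton RHS = n − k + 1 = 10, slack = 6, bound satisfied, not MDS.

Singleton bound: d ≤ n − k + 1.
Here n = 21, k = 12, so n − k + 1 = 10.
Given d = 4, check d ≤ 10: YES.
Slack = (n − k + 1) − d = 6.
The code is NOT MDS (slack = 6 > 0).
Description: the claimed parameters are [21, 12, 4]_2; such a code would be non-MDS.


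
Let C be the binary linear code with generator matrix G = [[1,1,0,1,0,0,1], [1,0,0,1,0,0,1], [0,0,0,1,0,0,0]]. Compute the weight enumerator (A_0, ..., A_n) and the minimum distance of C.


Weight distribution: A_0 = 1, A_1 = 2, A_2 = 2, A_3 = 2, A_4 = 1. Minimum distance d = 1.

Enumerate all 2^3 = 8 messages m ∈ F_2^3.
For each, compute codeword c = mG in F_2^7, then tally its weight.
  m = 000 → c = 0000000, weight = 0.
  m = 100 → c = 1101001, weight = 4.
  m = 010 → c = 1001001, weight = 3.
  m = 110 → c = 0100000, weight = 1.
  m = 001 → c = 0001000, weight = 1.
  m = 101 → c = 1100001, weight = 3.
  m = 011 → c = 1000001, weight = 2.
  m = 111 → c = 0101000, weight = 2.
Tally weights:
  weight 0: 1 codewords.
  weight 1: 2 codewords.
  weight 2: 2 codewords.
  weight 3: 2 codewords.
  weight 4: 1 codewords.
Minimum distance d = smallest w > 0 with A_w > 0 = 1.
Sanity: Σ A_w = 8 = 2^3 = 8 ✓.


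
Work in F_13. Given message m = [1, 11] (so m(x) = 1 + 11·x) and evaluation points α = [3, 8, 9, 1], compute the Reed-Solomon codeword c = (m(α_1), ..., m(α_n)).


c = [8, 11, 9, 12]

Message polynomial: m(x) = 1 + 11·x (mod 13).
For each evaluation point α_i, compute m(α_i) mod 13:
  α_1 = 3: Horner steps 11 → 8, so m(3) = 8.
  α_2 = 8: Horner steps 11 → 11, so m(8) = 11.
  α_3 = 9: Horner steps 11 → 9, so m(9) = 9.
  α_4 = 1: Horner steps 11 → 12, so m(1) = 12.
Codeword c = [8, 11, 9, 12] ∈ F_13^4.


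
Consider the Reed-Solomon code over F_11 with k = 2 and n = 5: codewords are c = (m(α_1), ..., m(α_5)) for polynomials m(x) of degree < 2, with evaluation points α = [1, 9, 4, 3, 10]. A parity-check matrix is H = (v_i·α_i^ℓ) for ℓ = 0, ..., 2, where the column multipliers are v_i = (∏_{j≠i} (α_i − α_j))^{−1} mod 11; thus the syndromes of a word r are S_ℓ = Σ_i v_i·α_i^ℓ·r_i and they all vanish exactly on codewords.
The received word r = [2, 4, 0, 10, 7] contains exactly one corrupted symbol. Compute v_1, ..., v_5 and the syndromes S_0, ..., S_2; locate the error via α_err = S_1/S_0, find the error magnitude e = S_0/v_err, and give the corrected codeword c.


S = (6, 7, 10), error at position 4, error magnitude e = 2, c = [2, 4, 0, 8, 7].

Step 1: column multipliers v_i = (∏_{j≠i}(α_i − α_j))^{−1} mod 11.
  i = 1 (α = 1): (1−9)(1−4)(1−3)(1−10) = (−8)·(−3)·(−2)·(−9) = 432 ≡ 3, so v_1 = 3^{−1} = 4 (mod 11).
  i = 2 (α = 9): (9−1)(9−4)(9−3)(9−10) = 8·5·6·(−1) = −240 ≡ 2, so v_2 = 2^{−1} = 6 (mod 11).
  i = 3 (α = 4): (4−1)(4−9)(4−3)(4−10) = 3·(−5)·1·(−6) = 90 ≡ 2, so v_3 = 2^{−1} = 6 (mod 11).
  i = 4 (α = 3): (3−1)(3−9)(3−4)(3−10) = 2·(−6)·(−1)·(−7) = −84 ≡ 4, so v_4 = 4^{−1} = 3 (mod 11).
  i = 5 (α = 10): (10−1)(10−9)(10−4)(10−3) = 9·1·6·7 = 378 ≡ 4, so v_5 = 4^{−1} = 3 (mod 11).
  v = [4, 6, 6, 3, 3].
Step 2: syndromes of r = [2, 4, 0, 10, 7] (all sums mod 11).
  S_0 = Σ v_i r_i = 4·2 + 6·4 + 6·0 + 3·10 + 3·7 = 83 ≡ 6.
  S_1 = Σ v_i α_i r_i = 4·1·2 + 6·9·4 + 6·4·0 + 3·3·10 + 3·10·7 = 524 ≡ 7.
  α_i^2 mod 11 = [1, 4, 5, 9, 1].
  S_2 = Σ v_i α_i^2 r_i = 4·1·2 + 6·4·4 + 6·5·0 + 3·9·10 + 3·1·7 = 395 ≡ 10.
  S = (6, 7, 10) ≠ 0, so r is not a codeword (an error is present).
Step 3: locate the error. For a single error e at position i, S_ℓ = v_i·e·α_i^ℓ, so α_err = S_1/S_0.
  S_0^{−1} = 6^{−1} = 2 (mod 11), so α_err = 7·2 = 14 ≡ 3 = α_4. Error position i = 4.
  Consistency check: S_2/S_1 = 10·8 = 80 ≡ 3 = α_err ✓ (single-error assumption holds).
Step 4: error magnitude e = S_0/v_4 = S_0·∏_{j≠4}(α_4 − α_j) = 6·4 = 24 ≡ 2 (mod 11).
Step 5: correct position 4: c_4 = r_4 − e = 10 − 2 ≡ 8 (mod 11). Hence c = [2, 4, 0, 8, 7].
  Check: interpolating c through the α_i gives m(x) = 10 + 3·x (degree < 2) with m(α_i) = c_i for every i, so c is indeed a codeword.


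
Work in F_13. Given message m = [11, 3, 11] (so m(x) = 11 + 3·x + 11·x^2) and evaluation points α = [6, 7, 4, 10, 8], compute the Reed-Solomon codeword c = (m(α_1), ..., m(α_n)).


c = [9, 12, 4, 10, 11]

Message polynomial: m(x) = 11 + 3·x + 11·x^2 (mod 13).
For each evaluation point α_i, compute m(α_i) mod 13:
  α_1 = 6: Horner steps 11 → 4 → 9, so m(6) = 9.
  α_2 = 7: Horner steps 11 → 2 → 12, so m(7) = 12.
  α_3 = 4: Horner steps 11 → 8 → 4, so m(4) = 4.
  α_4 = 10: Horner steps 11 → 9 → 10, so m(10) = 10.
  α_5 = 8: Horner steps 11 → 0 → 11, so m(8) = 11.
Codeword c = [9, 12, 4, 10, 11] ∈ F_13^5.


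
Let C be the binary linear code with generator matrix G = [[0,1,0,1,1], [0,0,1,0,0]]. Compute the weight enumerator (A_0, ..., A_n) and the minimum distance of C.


Weight distribution: A_0 = 1, A_1 = 1, A_3 = 1, A_4 = 1. Minimum distance d = 1.

Enumerate all 2^2 = 4 messages m ∈ F_2^2.
For each, compute codeword c = mG in F_2^5, then tally its weight.
  m = 00 → c = 00000, weight = 0.
  m = 10 → c = 01011, weight = 3.
  m = 01 → c = 00100, weight = 1.
  m = 11 → c = 01111, weight = 4.
Tally weights:
  weight 0: 1 codewords.
  weight 1: 1 codewords.
  weight 3: 1 codewords.
  weight 4: 1 codewords.
Minimum distance d = smallest w > 0 with A_w > 0 = 1.
Sanity: Σ A_w = 4 = 2^2 = 4 ✓.


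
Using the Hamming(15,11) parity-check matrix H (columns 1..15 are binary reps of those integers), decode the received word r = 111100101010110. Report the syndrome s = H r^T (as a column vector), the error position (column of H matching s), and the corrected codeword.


s = (0, 0, 1, 0)^T, error position = 2, corrected codeword c = 101100101010110

Compute s = H r^T mod 2 one row at a time:
  s_1 = 0 + 1 + 0 + 1 + 0 + 1 + 1 + 0 = 4 ≡ 0 (mod 2).
  s_2 = 1 + 0 + 0 + 1 + 0 + 1 + 1 + 0 = 4 ≡ 0 (mod 2).
  s_3 = 1 + 1 + 0 + 1 + 0 + 1 + 1 + 0 = 5 ≡ 1 (mod 2).
  s_4 = 1 + 1 + 0 + 1 + 1 + 1 + 1 + 0 = 6 ≡ 0 (mod 2).
s = (0, 0, 1, 0)^T — this equals column 2 of H (binary 0010), so error is at position 2.
Correct: flip bit 2 of r = 111100101010110 to get c = 101100101010110.


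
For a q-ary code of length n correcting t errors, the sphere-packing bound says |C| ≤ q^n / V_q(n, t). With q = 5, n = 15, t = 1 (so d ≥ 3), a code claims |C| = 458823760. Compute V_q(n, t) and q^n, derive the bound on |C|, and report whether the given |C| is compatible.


V_q(n, t) = 61, q^n = 30517578125, Hamming bound = 500288165, |C| = 458823760 ≤ bound (satisfied).

Step 1: Compute V_q(n, t) = Σ_{j=0}^1 C(n, j) (q−1)^j.
  j = 0: C(15,0)·(4)^0 = 1·1 = 1.
  j = 1: C(15,1)·(4)^1 = 15·4 = 60.
  V_q(n, t) = 1 + 60 = 61.
Step 2: q^n = 5^15 = 30517578125.
Step 3: Hamming bound ⌊q^n / V_q(n,t)⌋ = ⌊30517578125/61⌋ = 500288165.
Step 4: Compare |C| = 458823760 to 500288165: satisfied.
The claimed |C| lies below the Hamming bound.


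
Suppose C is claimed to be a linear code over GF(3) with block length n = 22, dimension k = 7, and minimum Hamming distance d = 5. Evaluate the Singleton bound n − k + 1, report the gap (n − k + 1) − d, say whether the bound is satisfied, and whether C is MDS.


Singleton RHS = n − k + 1 = 16, slack = 11, bound satisfied, not MDS.

Singleton bound: d ≤ n − k + 1.
Here n = 22, k = 7, so n − k + 1 = 16.
Given d = 5, check d ≤ 16: YES.
Slack = (n − k + 1) − d = 11.
The code is NOT MDS (slack = 11 > 0).
Description: the claimed parameters are [22, 7, 5]_3; such a code would be non-MDS.


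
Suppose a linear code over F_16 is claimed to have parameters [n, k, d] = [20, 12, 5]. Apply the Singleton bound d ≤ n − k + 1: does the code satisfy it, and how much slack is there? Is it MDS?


Singleton RHS = n − k + 1 = 9, slack = 4, bound satisfied, not MDS.

Singleton bound: d ≤ n − k + 1.
Here n = 20, k = 12, so n − k + 1 = 9.
Given d = 5, check d ≤ 9: YES.
Slack = (n − k + 1) − d = 4.
The code is NOT MDS (slack = 4 > 0).
Description: the claimed parameters are [20, 12, 5]_16; such a code would be non-MDS.


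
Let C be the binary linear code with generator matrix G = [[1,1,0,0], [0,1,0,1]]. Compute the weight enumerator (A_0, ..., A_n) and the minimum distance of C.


Weight distribution: A_0 = 1, A_2 = 3. Minimum distance d = 2.

Enumerate all 2^2 = 4 messages m ∈ F_2^2.
For each, compute codeword c = mG in F_2^4, then tally its weight.
  m = 00 → c = 0000, weight = 0.
  m = 10 → c = 1100, weight = 2.
  m = 01 → c = 0101, weight = 2.
  m = 11 → c = 1001, weight = 2.
Tally weights:
  weight 0: 1 codewords.
  weight 2: 3 codewords.
Minimum distance d = smallest w > 0 with A_w > 0 = 2.
Sanity: Σ A_w = 4 = 2^2 = 4 ✓.


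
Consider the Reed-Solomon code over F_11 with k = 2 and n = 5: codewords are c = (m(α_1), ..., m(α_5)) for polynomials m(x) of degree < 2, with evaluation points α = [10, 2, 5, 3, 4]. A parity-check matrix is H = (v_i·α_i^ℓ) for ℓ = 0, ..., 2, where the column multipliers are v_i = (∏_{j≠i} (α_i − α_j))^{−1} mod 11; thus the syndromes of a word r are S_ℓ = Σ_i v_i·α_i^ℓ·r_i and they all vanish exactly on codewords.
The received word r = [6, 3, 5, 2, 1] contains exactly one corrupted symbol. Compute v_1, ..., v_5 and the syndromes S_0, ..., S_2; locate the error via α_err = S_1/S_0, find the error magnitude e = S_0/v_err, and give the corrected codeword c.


S = (9, 1, 5), error at position 3, error magnitude e = 5, c = [6, 3, 0, 2, 1].

Step 1: column multipliers v_i = (∏_{j≠i}(α_i − α_j))^{−1} mod 11.
  i = 1 (α = 10): (10−2)(10−5)(10−3)(10−4) = 8·5·7·6 = 1680 ≡ 8, so v_1 = 8^{−1} = 7 (mod 11).
  i = 2 (α = 2): (2−10)(2−5)(2−3)(2−4) = (−8)·(−3)·(−1)·(−2) = 48 ≡ 4, so v_2 = 4^{−1} = 3 (mod 11).
  i = 3 (α = 5): (5−10)(5−2)(5−3)(5−4) = (−5)·3·2·1 = −30 ≡ 3, so v_3 = 3^{−1} = 4 (mod 11).
  i = 4 (α = 3): (3−10)(3−2)(3−5)(3−4) = (−7)·1·(−2)·(−1) = −14 ≡ 8, so v_4 = 8^{−1} = 7 (mod 11).
  i = 5 (α = 4): (4−10)(4−2)(4−5)(4−3) = (−6)·2·(−1)·1 = 12 ≡ 1, so v_5 = 1^{−1} = 1 (mod 11).
  v = [7, 3, 4, 7, 1].
Step 2: syndromes of r = [6, 3, 5, 2, 1] (all sums mod 11).
  S_0 = Σ v_i r_i = 7·6 + 3·3 + 4·5 + 7·2 + 1·1 = 86 ≡ 9.
  S_1 = Σ v_i α_i r_i = 7·10·6 + 3·2·3 + 4·5·5 + 7·3·2 + 1·4·1 = 584 ≡ 1.
  α_i^2 mod 11 = [1, 4, 3, 9, 5].
  S_2 = Σ v_i α_i^2 r_i = 7·1·6 + 3·4·3 + 4·3·5 + 7·9·2 + 1·5·1 = 269 ≡ 5.
  S = (9, 1, 5) ≠ 0, so r is not a codeword (an error is present).
Step 3: locate the error. For a single error e at position i, S_ℓ = v_i·e·α_i^ℓ, so α_err = S_1/S_0.
  S_0^{−1} = 9^{−1} = 5 (mod 11), so α_err = 1·5 = 5 ≡ 5 = α_3. Error position i = 3.
  Consistency check: S_2/S_1 = 5·1 = 5 ≡ 5 = α_err ✓ (single-error assumption holds).
Step 4: error magnitude e = S_0/v_3 = S_0·∏_{j≠3}(α_3 − α_j) = 9·3 = 27 ≡ 5 (mod 11).
Step 5: correct position 3: c_3 = r_3 − e = 5 − 5 ≡ 0 (mod 11). Hence c = [6, 3, 0, 2, 1].
  Check: interpolating c through the α_i gives m(x) = 5 + 10·x (degree < 2) with m(α_i) = c_i for every i, so c is indeed a codeword.


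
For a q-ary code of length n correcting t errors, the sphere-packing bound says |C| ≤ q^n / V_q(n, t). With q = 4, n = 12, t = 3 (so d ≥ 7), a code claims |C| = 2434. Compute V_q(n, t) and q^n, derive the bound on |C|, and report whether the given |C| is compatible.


V_q(n, t) = 6571, q^n = 16777216, Hamming bound = 2553, |C| = 2434 ≤ bound (satisfied).

Step 1: Compute V_q(n, t) = Σ_{j=0}^3 C(n, j) (q−1)^j.
  j = 0: C(12,0)·(3)^0 = 1·1 = 1.
  j = 1: C(12,1)·(3)^1 = 12·3 = 36.
  j = 2: C(12,2)·(3)^2 = 66·9 = 594.
  j = 3: C(12,3)·(3)^3 = 220·27 = 5940.
  V_q(n, t) = 1 + 36 + 594 + 5940 = 6571.
Step 2: q^n = 4^12 = 16777216.
Step 3: Hamming bound ⌊q^n / V_q(n,t)⌋ = ⌊16777216/6571⌋ = 2553.
Step 4: Compare |C| = 2434 to 2553: satisfied.
The claimed |C| lies below the Hamming bound.


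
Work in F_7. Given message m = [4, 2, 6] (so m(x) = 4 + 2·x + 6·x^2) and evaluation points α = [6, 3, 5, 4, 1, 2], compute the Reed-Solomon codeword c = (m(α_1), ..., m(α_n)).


c = [1, 1, 3, 3, 5, 4]

Message polynomial: m(x) = 4 + 2·x + 6·x^2 (mod 7).
For each evaluation point α_i, compute m(α_i) mod 7:
  α_1 = 6: Horner steps 6 → 3 → 1, so m(6) = 1.
  α_2 = 3: Horner steps 6 → 6 → 1, so m(3) = 1.
  α_3 = 5: Horner steps 6 → 4 → 3, so m(5) = 3.
  α_4 = 4: Horner steps 6 → 5 → 3, so m(4) = 3.
  α_5 = 1: Horner steps 6 → 1 → 5, so m(1) = 5.
  α_6 = 2: Horner steps 6 → 0 → 4, so m(2) = 4.
Codeword c = [1, 1, 3, 3, 5, 4] ∈ F_7^6.


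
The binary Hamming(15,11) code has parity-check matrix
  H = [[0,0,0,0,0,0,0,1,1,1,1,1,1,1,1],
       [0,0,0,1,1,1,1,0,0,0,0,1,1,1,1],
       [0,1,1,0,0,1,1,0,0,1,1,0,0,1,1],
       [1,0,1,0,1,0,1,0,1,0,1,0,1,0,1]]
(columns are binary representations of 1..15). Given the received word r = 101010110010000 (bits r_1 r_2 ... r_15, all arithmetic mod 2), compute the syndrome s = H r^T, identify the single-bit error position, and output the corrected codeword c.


s = (0, 0, 1, 1)^T, error position = 3, corrected codeword c = 100010110010000

Compute s = H r^T mod 2 one row at a time:
  s_1 = 1 + 0 + 0 + 1 + 0 + 0 + 0 + 0 = 2 ≡ 0 (mod 2).
  s_2 = 0 + 1 + 0 + 1 + 0 + 0 + 0 + 0 = 2 ≡ 0 (mod 2).
  s_3 = 0 + 1 + 0 + 1 + 0 + 1 + 0 + 0 = 3 ≡ 1 (mod 2).
  s_4 = 1 + 1 + 1 + 1 + 0 + 1 + 0 + 0 = 5 ≡ 1 (mod 2).
s = (0, 0, 1, 1)^T — this equals column 3 of H (binary 0011), so error is at position 3.
Correct: flip bit 3 of r = 101010110010000 to get c = 100010110010000.


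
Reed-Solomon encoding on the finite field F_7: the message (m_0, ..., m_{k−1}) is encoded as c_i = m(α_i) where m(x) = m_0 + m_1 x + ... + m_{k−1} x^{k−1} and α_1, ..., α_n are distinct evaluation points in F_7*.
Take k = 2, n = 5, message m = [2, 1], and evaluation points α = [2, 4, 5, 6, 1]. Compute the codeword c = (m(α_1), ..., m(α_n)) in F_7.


c = [4, 6, 0, 1, 3]

Message polynomial: m(x) = 2 + 1·x (mod 7).
For each evaluation point α_i, compute m(α_i) mod 7:
  α_1 = 2: Horner steps 1 → 4, so m(2) = 4.
  α_2 = 4: Horner steps 1 → 6, so m(4) = 6.
  α_3 = 5: Horner steps 1 → 0, so m(5) = 0.
  α_4 = 6: Horner steps 1 → 1, so m(6) = 1.
  α_5 = 1: Horner steps 1 → 3, so m(1) = 3.
Codeword c = [4, 6, 0, 1, 3] ∈ F_7^5.


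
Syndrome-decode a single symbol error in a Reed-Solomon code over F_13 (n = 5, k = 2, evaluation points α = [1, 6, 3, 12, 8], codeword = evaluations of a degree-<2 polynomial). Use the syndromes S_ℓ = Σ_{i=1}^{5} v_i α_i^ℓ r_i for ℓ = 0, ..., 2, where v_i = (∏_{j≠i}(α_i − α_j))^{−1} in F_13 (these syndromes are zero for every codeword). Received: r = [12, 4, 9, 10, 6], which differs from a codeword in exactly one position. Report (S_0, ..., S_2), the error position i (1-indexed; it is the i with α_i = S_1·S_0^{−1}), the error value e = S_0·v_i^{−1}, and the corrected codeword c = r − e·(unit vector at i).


S = (7, 8, 11), error at position 3, error magnitude e = 8, c = [12, 4, 1, 10, 6].

Step 1: column multipliers v_i = (∏_{j≠i}(α_i − α_j))^{−1} mod 13.
  i = 1 (α = 1): (1−6)(1−3)(1−12)(1−8) = (−5)·(−2)·(−11)·(−7) = 770 ≡ 3, so v_1 = 3^{−1} = 9 (mod 13).
  i = 2 (α = 6): (6−1)(6−3)(6−12)(6−8) = 5·3·(−6)·(−2) = 180 ≡ 11, so v_2 = 11^{−1} = 6 (mod 13).
  i = 3 (α = 3): (3−1)(3−6)(3−12)(3−8) = 2·(−3)·(−9)·(−5) = −270 ≡ 3, so v_3 = 3^{−1} = 9 (mod 13).
  i = 4 (α = 12): (12−1)(12−6)(12−3)(12−8) = 11·6·9·4 = 2376 ≡ 10, so v_4 = 10^{−1} = 4 (mod 13).
  i = 5 (α = 8): (8−1)(8−6)(8−3)(8−12) = 7·2·5·(−4) = −280 ≡ 6, so v_5 = 6^{−1} = 11 (mod 13).
  v = [9, 6, 9, 4, 11].
Step 2: syndromes of r = [12, 4, 9, 10, 6] (all sums mod 13).
  S_0 = Σ v_i r_i = 9·12 + 6·4 + 9·9 + 4·10 + 11·6 = 319 ≡ 7.
  S_1 = Σ v_i α_i r_i = 9·1·12 + 6·6·4 + 9·3·9 + 4·12·10 + 11·8·6 = 1503 ≡ 8.
  α_i^2 mod 13 = [1, 10, 9, 1, 12].
  S_2 = Σ v_i α_i^2 r_i = 9·1·12 + 6·10·4 + 9·9·9 + 4·1·10 + 11·12·6 = 1909 ≡ 11.
  S = (7, 8, 11) ≠ 0, so r is not a codeword (an error is present).
Step 3: locate the error. For a single error e at position i, S_ℓ = v_i·e·α_i^ℓ, so α_err = S_1/S_0.
  S_0^{−1} = 7^{−1} = 2 (mod 13), so α_err = 8·2 = 16 ≡ 3 = α_3. Error position i = 3.
  Consistency check: S_2/S_1 = 11·5 = 55 ≡ 3 = α_err ✓ (single-error assumption holds).
Step 4: error magnitude e = S_0/v_3 = S_0·∏_{j≠3}(α_3 − α_j) = 7·3 = 21 ≡ 8 (mod 13).
Step 5: correct position 3: c_3 = r_3 − e = 9 − 8 ≡ 1 (mod 13). Hence c = [12, 4, 1, 10, 6].
  Check: interpolating c through the α_i gives m(x) = 11 + 1·x (degree < 2) with m(α_i) = c_i for every i, so c is indeed a codeword.


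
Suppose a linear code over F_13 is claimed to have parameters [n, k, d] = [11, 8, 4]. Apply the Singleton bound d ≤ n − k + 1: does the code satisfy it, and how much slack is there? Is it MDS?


Singleton RHS = n − k + 1 = 4, slack = 0, bound satisfied, MDS.

Singleton bound: d ≤ n − k + 1.
Here n = 11, k = 8, so n − k + 1 = 4.
Given d = 4, check d ≤ 4: YES.
Slack = (n − k + 1) − d = 0.
The code is MDS (slack = 0).
Description: the claimed parameters are [11, 8, 4]_13; such a code would be MDS (meets Singleton bound).


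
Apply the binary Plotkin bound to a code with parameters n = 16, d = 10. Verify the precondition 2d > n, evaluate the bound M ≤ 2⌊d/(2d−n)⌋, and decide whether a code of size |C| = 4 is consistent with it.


Plotkin bound M ≤ 4; given |C| = 4 ≤ bound (satisfied).

Check applicability: 2d = 20, n = 16.
2d − n = 4 > 0, so Plotkin applies.
Compute d/(2d−n) = 10/4 ≈ 2.5000.
⌊d/(2d−n)⌋ = 2.
Plotkin bound: M ≤ 2·2 = 4.
Given |C| = 4, check: satisfied.
This |C| is at the Plotkin bound.


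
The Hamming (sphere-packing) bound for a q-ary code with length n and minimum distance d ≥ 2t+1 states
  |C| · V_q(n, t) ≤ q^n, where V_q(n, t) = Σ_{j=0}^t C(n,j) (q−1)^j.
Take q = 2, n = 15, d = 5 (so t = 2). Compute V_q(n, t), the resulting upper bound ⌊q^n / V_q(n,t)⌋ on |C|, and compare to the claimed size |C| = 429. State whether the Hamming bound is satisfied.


V_q(n, t) = 121, q^n = 32768, Hamming bound = 270, |C| = 429 > bound (violated).

Step 1: Compute V_q(n, t) = Σ_{j=0}^2 C(n, j) (q−1)^j.
  j = 0: C(15,0)·(1)^0 = 1·1 = 1.
  j = 1: C(15,1)·(1)^1 = 15·1 = 15.
  j = 2: C(15,2)·(1)^2 = 105·1 = 105.
  V_q(n, t) = 1 + 15 + 105 = 121.
Step 2: q^n = 2^15 = 32768.
Step 3: Hamming bound ⌊q^n / V_q(n,t)⌋ = ⌊32768/121⌋ = 270.
Step 4: Compare |C| = 429 to 270: violated.
The claimed |C| lies above the Hamming bound, so no 2-ary code of length 15 with d ≥ 5 can have 429 codewords.


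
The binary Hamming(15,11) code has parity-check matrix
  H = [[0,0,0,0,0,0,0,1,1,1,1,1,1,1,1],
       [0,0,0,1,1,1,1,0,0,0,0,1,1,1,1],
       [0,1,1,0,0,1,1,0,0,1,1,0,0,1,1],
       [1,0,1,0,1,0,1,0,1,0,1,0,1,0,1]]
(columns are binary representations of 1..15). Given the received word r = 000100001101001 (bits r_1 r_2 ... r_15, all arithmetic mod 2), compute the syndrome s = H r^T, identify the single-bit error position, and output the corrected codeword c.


s = (0, 1, 0, 0)^T, error position = 4, corrected codeword c = 000000001101001

Compute s = H r^T mod 2 one row at a time:
  s_1 = 0 + 1 + 1 + 0 + 1 + 0 + 0 + 1 = 4 ≡ 0 (mod 2).
  s_2 = 1 + 0 + 0 + 0 + 1 + 0 + 0 + 1 = 3 ≡ 1 (mod 2).
  s_3 = 0 + 0 + 0 + 0 + 1 + 0 + 0 + 1 = 2 ≡ 0 (mod 2).
  s_4 = 0 + 0 + 0 + 0 + 1 + 0 + 0 + 1 = 2 ≡ 0 (mod 2).
s = (0, 1, 0, 0)^T — this equals column 4 of H (binary 0100), so error is at position 4.
Correct: flip bit 4 of r = 000100001101001 to get c = 000000001101001.


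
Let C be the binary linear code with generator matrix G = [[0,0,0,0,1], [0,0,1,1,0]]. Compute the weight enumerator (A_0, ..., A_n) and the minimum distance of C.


Weight distribution: A_0 = 1, A_1 = 1, A_2 = 1, A_3 = 1. Minimum distance d = 1.

Enumerate all 2^2 = 4 messages m ∈ F_2^2.
For each, compute codeword c = mG in F_2^5, then tally its weight.
  m = 00 → c = 00000, weight = 0.
  m = 10 → c = 00001, weight = 1.
  m = 01 → c = 00110, weight = 2.
  m = 11 → c = 00111, weight = 3.
Tally weights:
  weight 0: 1 codewords.
  weight 1: 1 codewords.
  weight 2: 1 codewords.
  weight 3: 1 codewords.
Minimum distance d = smallest w > 0 with A_w > 0 = 1.
Sanity: Σ A_w = 4 = 2^2 = 4 ✓.


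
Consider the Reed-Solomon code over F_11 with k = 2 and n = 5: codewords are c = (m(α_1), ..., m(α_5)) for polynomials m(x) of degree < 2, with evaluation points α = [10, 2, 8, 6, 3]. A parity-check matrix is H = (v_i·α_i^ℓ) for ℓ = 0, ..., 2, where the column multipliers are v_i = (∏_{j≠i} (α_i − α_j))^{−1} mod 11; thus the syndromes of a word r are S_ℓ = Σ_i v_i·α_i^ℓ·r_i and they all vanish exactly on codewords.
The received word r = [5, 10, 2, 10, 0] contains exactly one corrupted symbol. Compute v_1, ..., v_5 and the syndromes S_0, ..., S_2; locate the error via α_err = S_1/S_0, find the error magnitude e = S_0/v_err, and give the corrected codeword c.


S = (10, 9, 7), error at position 2, error magnitude e = 6, c = [5, 4, 2, 10, 0].

Step 1: column multipliers v_i = (∏_{j≠i}(α_i − α_j))^{−1} mod 11.
  i = 1 (α = 10): (10−2)(10−8)(10−6)(10−3) = 8·2·4·7 = 448 ≡ 8, so v_1 = 8^{−1} = 7 (mod 11).
  i = 2 (α = 2): (2−10)(2−8)(2−6)(2−3) = (−8)·(−6)·(−4)·(−1) = 192 ≡ 5, so v_2 = 5^{−1} = 9 (mod 11).
  i = 3 (α = 8): (8−10)(8−2)(8−6)(8−3) = (−2)·6·2·5 = −120 ≡ 1, so v_3 = 1^{−1} = 1 (mod 11).
  i = 4 (α = 6): (6−10)(6−2)(6−8)(6−3) = (−4)·4·(−2)·3 = 96 ≡ 8, so v_4 = 8^{−1} = 7 (mod 11).
  i = 5 (α = 3): (3−10)(3−2)(3−8)(3−6) = (−7)·1·(−5)·(−3) = −105 ≡ 5, so v_5 = 5^{−1} = 9 (mod 11).
  v = [7, 9, 1, 7, 9].
Step 2: syndromes of r = [5, 10, 2, 10, 0] (all sums mod 11).
  S_0 = Σ v_i r_i = 7·5 + 9·10 + 1·2 + 7·10 + 9·0 = 197 ≡ 10.
  S_1 = Σ v_i α_i r_i = 7·10·5 + 9·2·10 + 1·8·2 + 7·6·10 + 9·3·0 = 966 ≡ 9.
  α_i^2 mod 11 = [1, 4, 9, 3, 9].
  S_2 = Σ v_i α_i^2 r_i = 7·1·5 + 9·4·10 + 1·9·2 + 7·3·10 + 9·9·0 = 623 ≡ 7.
  S = (10, 9, 7) ≠ 0, so r is not a codeword (an error is present).
Step 3: locate the error. For a single error e at position i, S_ℓ = v_i·e·α_i^ℓ, so α_err = S_1/S_0.
  S_0^{−1} = 10^{−1} = 10 (mod 11), so α_err = 9·10 = 90 ≡ 2 = α_2. Error position i = 2.
  Consistency check: S_2/S_1 = 7·5 = 35 ≡ 2 = α_err ✓ (single-error assumption holds).
Step 4: error magnitude e = S_0/v_2 = S_0·∏_{j≠2}(α_2 − α_j) = 10·5 = 50 ≡ 6 (mod 11).
Step 5: correct position 2: c_2 = r_2 − e = 10 − 6 ≡ 4 (mod 11). Hence c = [5, 4, 2, 10, 0].
  Check: interpolating c through the α_i gives m(x) = 1 + 7·x (degree < 2) with m(α_i) = c_i for every i, so c is indeed a codeword.


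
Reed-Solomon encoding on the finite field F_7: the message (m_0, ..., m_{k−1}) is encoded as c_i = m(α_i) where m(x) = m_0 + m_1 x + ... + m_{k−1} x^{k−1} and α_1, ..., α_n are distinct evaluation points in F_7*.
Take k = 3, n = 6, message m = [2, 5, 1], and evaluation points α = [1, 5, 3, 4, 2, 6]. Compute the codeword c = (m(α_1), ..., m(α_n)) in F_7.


c = [1, 3, 5, 3, 2, 5]

Message polynomial: m(x) = 2 + 5·x + 1·x^2 (mod 7).
For each evaluation point α_i, compute m(α_i) mod 7:
  α_1 = 1: Horner steps 1 → 6 → 1, so m(1) = 1.
  α_2 = 5: Horner steps 1 → 3 → 3, so m(5) = 3.
  α_3 = 3: Horner steps 1 → 1 → 5, so m(3) = 5.
  α_4 = 4: Horner steps 1 → 2 → 3, so m(4) = 3.
  α_5 = 2: Horner steps 1 → 0 → 2, so m(2) = 2.
  α_6 = 6: Horner steps 1 → 4 → 5, so m(6) = 5.
Codeword c = [1, 3, 5, 3, 2, 5] ∈ F_7^6.


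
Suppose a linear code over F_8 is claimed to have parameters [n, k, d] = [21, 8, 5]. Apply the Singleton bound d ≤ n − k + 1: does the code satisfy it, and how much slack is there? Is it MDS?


Singleton RHS = n − k + 1 = 14, slack = 9, bound satisfied, not MDS.

Singleton bound: d ≤ n − k + 1.
Here n = 21, k = 8, so n − k + 1 = 14.
Given d = 5, check d ≤ 14: YES.
Slack = (n − k + 1) − d = 9.
The code is NOT MDS (slack = 9 > 0).
Description: the claimed parameters are [21, 8, 5]_8; such a code would be non-MDS.


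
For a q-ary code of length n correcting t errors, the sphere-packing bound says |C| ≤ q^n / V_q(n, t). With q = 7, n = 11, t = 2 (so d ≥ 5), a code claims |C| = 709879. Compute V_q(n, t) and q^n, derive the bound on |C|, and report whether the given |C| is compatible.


V_q(n, t) = 2047, q^n = 1977326743, Hamming bound = 965963, |C| = 709879 ≤ bound (satisfied).

Step 1: Compute V_q(n, t) = Σ_{j=0}^2 C(n, j) (q−1)^j.
  j = 0: C(11,0)·(6)^0 = 1·1 = 1.
  j = 1: C(11,1)·(6)^1 = 11·6 = 66.
  j = 2: C(11,2)·(6)^2 = 55·36 = 1980.
  V_q(n, t) = 1 + 66 + 1980 = 2047.
Step 2: q^n = 7^11 = 1977326743.
Step 3: Hamming bound ⌊q^n / V_q(n,t)⌋ = ⌊1977326743/2047⌋ = 965963.
Step 4: Compare |C| = 709879 to 965963: satisfied.
The claimed |C| lies below the Hamming bound.


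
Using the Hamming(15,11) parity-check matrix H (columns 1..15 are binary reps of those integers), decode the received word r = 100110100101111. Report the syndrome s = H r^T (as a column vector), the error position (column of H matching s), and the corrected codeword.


s = (1, 1, 0, 1)^T, error position = 13, corrected codeword c = 100110100101011

Compute s = H r^T mod 2 one row at a time:
  s_1 = 0 + 0 + 1 + 0 + 1 + 1 + 1 + 1 = 5 ≡ 1 (mod 2).
  s_2 = 1 + 1 + 0 + 1 + 1 + 1 + 1 + 1 = 7 ≡ 1 (mod 2).
  s_3 = 0 + 0 + 0 + 1 + 1 + 0 + 1 + 1 = 4 ≡ 0 (mod 2).
  s_4 = 1 + 0 + 1 + 1 + 0 + 0 + 1 + 1 = 5 ≡ 1 (mod 2).
s = (1, 1, 0, 1)^T — this equals column 13 of H (binary 1101), so error is at position 13.
Correct: flip bit 13 of r = 100110100101111 to get c = 100110100101011.


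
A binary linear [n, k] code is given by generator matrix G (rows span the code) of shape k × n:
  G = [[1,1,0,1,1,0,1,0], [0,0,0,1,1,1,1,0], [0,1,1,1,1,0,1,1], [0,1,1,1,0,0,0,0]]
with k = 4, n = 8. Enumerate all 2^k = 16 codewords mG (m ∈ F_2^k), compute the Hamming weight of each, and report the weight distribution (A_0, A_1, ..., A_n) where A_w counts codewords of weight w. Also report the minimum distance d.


Weight distribution: A_0 = 1, A_3 = 5, A_4 = 5, A_5 = 2, A_6 = 2, A_7 = 1. Minimum distance d = 3.

Enumerate all 2^4 = 16 messages m ∈ F_2^4.
For each, compute codeword c = mG in F_2^8, then tally its weight.
  m = 0000 → c = 00000000, weight = 0.
  m = 1000 → c = 11011010, weight = 5.
  m = 0100 → c = 00011110, weight = 4.
  m = 1100 → c = 11000100, weight = 3.
  m = 0010 → c = 01111011, weight = 6.
  m = 1010 → c = 10100001, weight = 3.
  m = 0110 → c = 01100101, weight = 4.
  m = 1110 → c = 10111111, weight = 7.
  m = 0001 → c = 01110000, weight = 3.
  m = 1001 → c = 10101010, weight = 4.
  m = 0101 → c = 01101110, weight = 5.
  m = 1101 → c = 10110100, weight = 4.
  m = 0011 → c = 00001011, weight = 3.
  m = 1011 → c = 11010001, weight = 4.
  m = 0111 → c = 00010101, weight = 3.
  m = 1111 → c = 11001111, weight = 6.
Tally weights:
  weight 0: 1 codewords.
  weight 3: 5 codewords.
  weight 4: 5 codewords.
  weight 5: 2 codewords.
  weight 6: 2 codewords.
  weight 7: 1 codewords.
Minimum distance d = smallest w > 0 with A_w > 0 = 3.
Sanity: Σ A_w = 16 = 2^4 = 16 ✓.


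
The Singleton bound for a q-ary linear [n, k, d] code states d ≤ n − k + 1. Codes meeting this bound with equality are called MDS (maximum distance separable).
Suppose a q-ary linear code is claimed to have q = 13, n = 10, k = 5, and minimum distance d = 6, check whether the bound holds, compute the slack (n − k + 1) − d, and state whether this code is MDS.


Singleton RHS = n − k + 1 = 6, slack = 0, bound satisfied, MDS.

Singleton bound: d ≤ n − k + 1.
Here n = 10, k = 5, so n − k + 1 = 6.
Given d = 6, check d ≤ 6: YES.
Slack = (n − k + 1) − d = 0.
The code is MDS (slack = 0).
Description: the claimed parameters are [10, 5, 6]_13; such a code would be MDS (meets Singleton bound).


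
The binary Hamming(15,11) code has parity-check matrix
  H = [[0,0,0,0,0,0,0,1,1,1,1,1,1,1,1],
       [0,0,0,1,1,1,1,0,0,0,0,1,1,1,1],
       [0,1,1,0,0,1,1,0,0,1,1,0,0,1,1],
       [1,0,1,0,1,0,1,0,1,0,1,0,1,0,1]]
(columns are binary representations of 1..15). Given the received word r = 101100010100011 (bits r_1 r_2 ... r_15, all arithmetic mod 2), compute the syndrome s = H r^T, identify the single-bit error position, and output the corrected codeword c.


s = (0, 1, 0, 1)^T, error position = 5, corrected codeword c = 101110010100011

Compute s = H r^T mod 2 one row at a time:
  s_1 = 1 + 0 + 1 + 0 + 0 + 0 + 1 + 1 = 4 ≡ 0 (mod 2).
  s_2 = 1 + 0 + 0 + 0 + 0 + 0 + 1 + 1 = 3 ≡ 1 (mod 2).
  s_3 = 0 + 1 + 0 + 0 + 1 + 0 + 1 + 1 = 4 ≡ 0 (mod 2).
  s_4 = 1 + 1 + 0 + 0 + 0 + 0 + 0 + 1 = 3 ≡ 1 (mod 2).
s = (0, 1, 0, 1)^T — this equals column 5 of H (binary 0101), so error is at position 5.
Correct: flip bit 5 of r = 101100010100011 to get c = 101110010100011.


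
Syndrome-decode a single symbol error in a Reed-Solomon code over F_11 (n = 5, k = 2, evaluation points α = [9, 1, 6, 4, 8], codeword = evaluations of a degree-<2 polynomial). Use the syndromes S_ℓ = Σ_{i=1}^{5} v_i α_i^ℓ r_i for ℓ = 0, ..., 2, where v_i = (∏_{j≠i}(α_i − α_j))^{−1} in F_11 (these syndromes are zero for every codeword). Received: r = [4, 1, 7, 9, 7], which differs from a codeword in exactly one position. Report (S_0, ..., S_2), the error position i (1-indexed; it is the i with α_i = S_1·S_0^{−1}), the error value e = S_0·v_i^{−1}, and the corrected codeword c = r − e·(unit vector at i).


S = (9, 6, 4), error at position 5, error magnitude e = 2, c = [4, 1, 7, 9, 5].

Step 1: column multipliers v_i = (∏_{j≠i}(α_i − α_j))^{−1} mod 11.
  i = 1 (α = 9): (9−1)(9−6)(9−4)(9−8) = 8·3·5·1 = 120 ≡ 10, so v_1 = 10^{−1} = 10 (mod 11).
  i = 2 (α = 1): (1−9)(1−6)(1−4)(1−8) = (−8)·(−5)·(−3)·(−7) = 840 ≡ 4, so v_2 = 4^{−1} = 3 (mod 11).
  i = 3 (α = 6): (6−9)(6−1)(6−4)(6−8) = (−3)·5·2·(−2) = 60 ≡ 5, so v_3 = 5^{−1} = 9 (mod 11).
  i = 4 (α = 4): (4−9)(4−1)(4−6)(4−8) = (−5)·3·(−2)·(−4) = −120 ≡ 1, so v_4 = 1^{−1} = 1 (mod 11).
  i = 5 (α = 8): (8−9)(8−1)(8−6)(8−4) = (−1)·7·2·4 = −56 ≡ 10, so v_5 = 10^{−1} = 10 (mod 11).
  v = [10, 3, 9, 1, 10].
Step 2: syndromes of r = [4, 1, 7, 9, 7] (all sums mod 11).
  S_0 = Σ v_i r_i = 10·4 + 3·1 + 9·7 + 1·9 + 10·7 = 185 ≡ 9.
  S_1 = Σ v_i α_i r_i = 10·9·4 + 3·1·1 + 9·6·7 + 1·4·9 + 10·8·7 = 1337 ≡ 6.
  α_i^2 mod 11 = [4, 1, 3, 5, 9].
  S_2 = Σ v_i α_i^2 r_i = 10·4·4 + 3·1·1 + 9·3·7 + 1·5·9 + 10·9·7 = 1027 ≡ 4.
  S = (9, 6, 4) ≠ 0, so r is not a codeword (an error is present).
Step 3: locate the error. For a single error e at position i, S_ℓ = v_i·e·α_i^ℓ, so α_err = S_1/S_0.
  S_0^{−1} = 9^{−1} = 5 (mod 11), so α_err = 6·5 = 30 ≡ 8 = α_5. Error position i = 5.
  Consistency check: S_2/S_1 = 4·2 = 8 ≡ 8 = α_err ✓ (single-error assumption holds).
Step 4: error magnitude e = S_0/v_5 = S_0·∏_{j≠5}(α_5 − α_j) = 9·10 = 90 ≡ 2 (mod 11).
Step 5: correct position 5: c_5 = r_5 − e = 7 − 2 ≡ 5 (mod 11). Hence c = [4, 1, 7, 9, 5].
  Check: interpolating c through the α_i gives m(x) = 2 + 10·x (degree < 2) with m(α_i) = c_i for every i, so c is indeed a codeword.


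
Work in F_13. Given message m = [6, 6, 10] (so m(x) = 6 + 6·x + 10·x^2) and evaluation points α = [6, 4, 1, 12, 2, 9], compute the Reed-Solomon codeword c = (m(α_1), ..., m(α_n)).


c = [12, 8, 9, 10, 6, 12]

Message polynomial: m(x) = 6 + 6·x + 10·x^2 (mod 13).
For each evaluation point α_i, compute m(α_i) mod 13:
  α_1 = 6: Horner steps 10 → 1 → 12, so m(6) = 12.
  α_2 = 4: Horner steps 10 → 7 → 8, so m(4) = 8.
  α_3 = 1: Horner steps 10 → 3 → 9, so m(1) = 9.
  α_4 = 12: Horner steps 10 → 9 → 10, so m(12) = 10.
  α_5 = 2: Horner steps 10 → 0 → 6, so m(2) = 6.
  α_6 = 9: Horner steps 10 → 5 → 12, so m(9) = 12.
Codeword c = [12, 8, 9, 10, 6, 12] ∈ F_13^6.


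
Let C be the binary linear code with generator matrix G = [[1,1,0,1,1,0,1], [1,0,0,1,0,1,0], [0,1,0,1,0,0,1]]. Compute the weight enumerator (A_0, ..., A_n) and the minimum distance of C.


Weight distribution: A_0 = 1, A_2 = 1, A_3 = 3, A_4 = 2, A_5 = 1. Minimum distance d = 2.

Enumerate all 2^3 = 8 messages m ∈ F_2^3.
For each, compute codeword c = mG in F_2^7, then tally its weight.
  m = 000 → c = 0000000, weight = 0.
  m = 100 → c = 1101101, weight = 5.
  m = 010 → c = 1001010, weight = 3.
  m = 110 → c = 0100111, weight = 4.
  m = 001 → c = 0101001, weight = 3.
  m = 101 → c = 1000100, weight = 2.
  m = 011 → c = 1100011, weight = 4.
  m = 111 → c = 0001110, weight = 3.
Tally weights:
  weight 0: 1 codewords.
  weight 2: 1 codewords.
  weight 3: 3 codewords.
  weight 4: 2 codewords.
  weight 5: 1 codewords.
Minimum distance d = smallest w > 0 with A_w > 0 = 2.
Sanity: Σ A_w = 8 = 2^3 = 8 ✓.


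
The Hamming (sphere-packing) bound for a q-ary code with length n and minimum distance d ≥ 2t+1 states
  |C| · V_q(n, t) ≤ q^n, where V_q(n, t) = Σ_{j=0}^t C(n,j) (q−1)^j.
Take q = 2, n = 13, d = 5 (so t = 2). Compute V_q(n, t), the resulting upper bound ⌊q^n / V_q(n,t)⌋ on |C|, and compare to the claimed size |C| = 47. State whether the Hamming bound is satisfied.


V_q(n, t) = 92, q^n = 8192, Hamming bound = 89, |C| = 47 ≤ bound (satisfied).

Step 1: Compute V_q(n, t) = Σ_{j=0}^2 C(n, j) (q−1)^j.
  j = 0: C(13,0)·(1)^0 = 1·1 = 1.
  j = 1: C(13,1)·(1)^1 = 13·1 = 13.
  j = 2: C(13,2)·(1)^2 = 78·1 = 78.
  V_q(n, t) = 1 + 13 + 78 = 92.
Step 2: q^n = 2^13 = 8192.
Step 3: Hamming bound ⌊q^n / V_q(n,t)⌋ = ⌊8192/92⌋ = 89.
Step 4: Compare |C| = 47 to 89: satisfied.
The claimed |C| lies below the Hamming bound.


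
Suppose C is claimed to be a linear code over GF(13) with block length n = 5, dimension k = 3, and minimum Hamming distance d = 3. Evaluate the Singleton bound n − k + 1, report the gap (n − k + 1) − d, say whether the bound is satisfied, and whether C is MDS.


Singleton RHS = n − k + 1 = 3, slack = 0, bound satisfied, MDS.

Singleton bound: d ≤ n − k + 1.
Here n = 5, k = 3, so n − k + 1 = 3.
Given d = 3, check d ≤ 3: YES.
Slack = (n − k + 1) − d = 0.
The code is MDS (slack = 0).
Description: the claimed parameters are [5, 3, 3]_13; such a code would be MDS (meets Singleton bound).


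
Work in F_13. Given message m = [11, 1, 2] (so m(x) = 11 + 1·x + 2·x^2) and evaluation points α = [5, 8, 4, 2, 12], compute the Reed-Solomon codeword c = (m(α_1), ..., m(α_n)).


c = [1, 4, 8, 8, 12]

Message polynomial: m(x) = 11 + 1·x + 2·x^2 (mod 13).
For each evaluation point α_i, compute m(α_i) mod 13:
  α_1 = 5: Horner steps 2 → 11 → 1, so m(5) = 1.
  α_2 = 8: Horner steps 2 → 4 → 4, so m(8) = 4.
  α_3 = 4: Horner steps 2 → 9 → 8, so m(4) = 8.
  α_4 = 2: Horner steps 2 → 5 → 8, so m(2) = 8.
  α_5 = 12: Horner steps 2 → 12 → 12, so m(12) = 12.
Codeword c = [1, 4, 8, 8, 12] ∈ F_13^5.


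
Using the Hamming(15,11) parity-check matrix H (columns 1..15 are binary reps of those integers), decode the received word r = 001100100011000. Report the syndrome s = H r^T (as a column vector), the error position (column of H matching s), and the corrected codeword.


s = (0, 1, 1, 1)^T, error position = 7, corrected codeword c = 001100000011000

Compute s = H r^T mod 2 one row at a time:
  s_1 = 0 + 0 + 0 + 1 + 1 + 0 + 0 + 0 = 2 ≡ 0 (mod 2).
  s_2 = 1 + 0 + 0 + 1 + 1 + 0 + 0 + 0 = 3 ≡ 1 (mod 2).
  s_3 = 0 + 1 + 0 + 1 + 0 + 1 + 0 + 0 = 3 ≡ 1 (mod 2).
  s_4 = 0 + 1 + 0 + 1 + 0 + 1 + 0 + 0 = 3 ≡ 1 (mod 2).
s = (0, 1, 1, 1)^T — this equals column 7 of H (binary 0111), so error is at position 7.
Correct: flip bit 7 of r = 001100100011000 to get c = 001100000011000.
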